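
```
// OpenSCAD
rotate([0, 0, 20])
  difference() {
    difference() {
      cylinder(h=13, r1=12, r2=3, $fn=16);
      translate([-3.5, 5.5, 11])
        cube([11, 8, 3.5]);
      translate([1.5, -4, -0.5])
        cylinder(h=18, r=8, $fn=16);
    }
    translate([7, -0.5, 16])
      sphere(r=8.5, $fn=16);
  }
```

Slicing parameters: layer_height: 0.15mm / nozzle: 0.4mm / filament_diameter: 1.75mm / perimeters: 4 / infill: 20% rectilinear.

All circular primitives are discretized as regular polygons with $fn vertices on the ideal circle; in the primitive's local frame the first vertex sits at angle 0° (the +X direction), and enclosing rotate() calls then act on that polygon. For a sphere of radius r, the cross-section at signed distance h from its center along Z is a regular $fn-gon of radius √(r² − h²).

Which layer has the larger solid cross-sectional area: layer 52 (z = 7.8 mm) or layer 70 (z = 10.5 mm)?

layer 52 (z = 7.8 mm)

Layer 52 (z = 7.8): the cone (r1=12→r2=3) has section circumradius 6.600 here — a regular 16-gon (area = (16/2)·6.600²·sin(360°/16) = 133.36 mm²); the cube at (-3.5, 5.5) does not reach this height (z outside [11, 14.5]); the r=8 cylinder at (1.5, -4) gives a regular 16-gon of circumradius 8 (constant along its height) (area = (16/2)·8.000²·sin(360°/16) = 195.93 mm²); Subtracting the remaining from the first: starting from the cone (133.36 mm²), the r=8 cylinder at (1.5, -4) partially overlaps it — only the 100.61 mm² overlap (of its 195.93 mm²) is removed, clipping the outline — area = 32.75 mm²; the sphere at (7, -0.5): section is a regular 16-gon, circumradius = √(r²−h²) = √(8.5²−8.2²) = 2.238 (area = (16/2)·2.238²·sin(360°/16) = 15.34 mm²); Taking the first minus the rest: starting from the result so far (32.75 mm²), the r=8.5 sphere at (7, -0.5) misses the remaining region (no effect) — area = 32.75 mm²; (whole slice rotated 20° about Z — lengths, areas and connectivity unchanged). So its area = 32.75 mm². Layer 70 (z = 10.5): the cone (r1=12→r2=3) has section circumradius 4.731 here — a regular 16-gon (area = (16/2)·4.731²·sin(360°/16) = 68.52 mm²); the cube at (-3.5, 5.5) is not intersected at this z (z outside [11, 14.5]); the r=8 cylinder at (1.5, -4) contributes a regular 16-gon of circumradius 8 (area = (16/2)·8.000²·sin(360°/16) = 195.93 mm²); Taking the first minus the rest: starting from the cone (68.52 mm²), the r=8 cylinder at (1.5, -4) partially overlaps it — only the 62.66 mm² overlap (of its 195.93 mm²) is removed, clipping the outline — area = 5.86 mm²; the r=8.5 sphere at (7, -0.5) slices to a regular 16-gon of circumradius 6.481 (√(r²−h²) with h=5.5 from center) (area = (16/2)·6.481²·sin(360°/16) = 128.58 mm²); Taking the first minus the rest: starting from the result so far (5.86 mm²), the r=8.5 sphere at (7, -0.5) partially overlaps it — only the 0.04 mm² overlap (of its 128.58 mm²) is removed, clipping the outline — area = 5.82 mm²; (rotated 20° about Z; rotation is an isometry so areas/perimeters/island counts are preserved). So its area = 5.82 mm². Layer 52 is larger (32.75 vs 5.82 mm²).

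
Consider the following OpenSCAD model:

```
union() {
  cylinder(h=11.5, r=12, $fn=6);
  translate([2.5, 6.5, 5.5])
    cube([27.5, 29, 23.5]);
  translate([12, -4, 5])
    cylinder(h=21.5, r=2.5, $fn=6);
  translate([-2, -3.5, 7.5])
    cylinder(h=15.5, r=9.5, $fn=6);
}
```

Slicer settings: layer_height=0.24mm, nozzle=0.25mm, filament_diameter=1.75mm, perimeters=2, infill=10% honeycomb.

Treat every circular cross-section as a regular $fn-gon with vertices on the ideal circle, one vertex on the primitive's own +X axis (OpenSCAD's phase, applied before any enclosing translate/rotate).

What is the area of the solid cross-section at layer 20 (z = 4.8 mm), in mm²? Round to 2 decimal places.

374.12 mm²

At z = 4.8 mm: the cylinder: section is a regular 6-gon, circumradius r=12 (area = (6/2)·12.000²·sin(360°/6) = 374.12 mm²); the cube at (2.5, 6.5) is absent (z outside [5.5, 29]); the cylinder at (12, -4) is not intersected at this z (z outside [5, 26.5]); the cylinder at (-2, -3.5) is absent (z outside [7.5, 23]); Combining (union): only the r=12 cylinder is present, so the union is just that shape — area = 374.12 mm². Overall, the cross-section is a single solid region. Net area = 374.12 mm².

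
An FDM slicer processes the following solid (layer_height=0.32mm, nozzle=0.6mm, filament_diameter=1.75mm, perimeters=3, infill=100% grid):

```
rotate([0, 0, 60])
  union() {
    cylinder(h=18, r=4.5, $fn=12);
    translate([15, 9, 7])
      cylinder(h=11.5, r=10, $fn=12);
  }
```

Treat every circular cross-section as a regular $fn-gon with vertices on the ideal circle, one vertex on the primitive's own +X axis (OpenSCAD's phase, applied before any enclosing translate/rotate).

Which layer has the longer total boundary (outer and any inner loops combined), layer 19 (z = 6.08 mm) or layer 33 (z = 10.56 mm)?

Layer 19 (z = 6.08): the r=4.5 cylinder gives a regular 12-gon of circumradius 4.5 (constant along its height) (perimeter = 2·12·4.500·sin(180°/12) = 27.95 mm); the cylinder at (15, 9) is absent (z outside [7, 18.5]); Merging all regions: only the r=4.5 cylinder is present, so the union is just that shape — boundary = 27.95 mm; (rotated 60° about Z; rotation is an isometry so areas/perimeters/island counts are preserved). So its perimeter = 27.95 mm. Layer 33 (z = 10.56): the cylinder: section is a regular 12-gon, circumradius r=4.5 (perimeter = 2·12·4.500·sin(180°/12) = 27.95 mm); the r=10 cylinder at (15, 9) gives a regular 12-gon of circumradius 10 (constant along its height) (perimeter = 2·12·10.000·sin(180°/12) = 62.12 mm); Taking the union: the 2 present regions are separate (no shared area or edge), so areas and boundary lengths simply add and each stays a separate island — boundary = 90.07 mm; (rotated 60° about Z; rotation is an isometry so areas/perimeters/island counts are preserved). So its perimeter = 90.07 mm. Layer 33 is larger (90.07 vs 27.95 mm).

layer 33 (z = 10.56 mm)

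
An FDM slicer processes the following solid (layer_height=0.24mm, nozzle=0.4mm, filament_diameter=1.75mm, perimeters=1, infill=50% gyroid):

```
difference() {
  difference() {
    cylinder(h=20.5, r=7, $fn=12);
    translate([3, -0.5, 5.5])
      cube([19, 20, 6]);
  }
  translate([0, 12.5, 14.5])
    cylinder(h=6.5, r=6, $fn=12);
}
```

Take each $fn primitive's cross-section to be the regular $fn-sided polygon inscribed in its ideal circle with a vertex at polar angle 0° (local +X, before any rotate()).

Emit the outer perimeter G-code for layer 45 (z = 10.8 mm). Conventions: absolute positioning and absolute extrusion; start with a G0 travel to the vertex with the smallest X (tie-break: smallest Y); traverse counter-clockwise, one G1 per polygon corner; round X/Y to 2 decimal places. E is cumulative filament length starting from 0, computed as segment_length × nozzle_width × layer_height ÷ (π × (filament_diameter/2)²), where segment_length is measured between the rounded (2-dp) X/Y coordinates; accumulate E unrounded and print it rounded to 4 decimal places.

At z = 10.8 mm: the r=7 cylinder gives a regular 12-gon of circumradius 7 (constant along its height); the cube at (3, -0.5) is present — its section is the full 19×20 rectangle; Subtracting the remaining from the first: starting from the r=7 cylinder, the 19×20 cube at (3, -0.5) partially overlaps it — only the 18.92 mm² overlap (of its 380.00 mm²) is removed, clipping the outline — 1 connected region; the cylinder at (0, 12.5) does not reach this height (z outside [14.5, 21]); Taking the first minus the rest: none of the subtracted shapes is present at this height, so the result so far is unchanged — 1 connected region. The outline is a single polygon with 12 vertices. Extrusion per mm of travel: 0.4 × 0.24 / (π × 0.875²) = 0.039912. Accumulating E over each segment gives final E = 1.8265.

G0 X-7.00 Y0.00 Z10.80
G1 X-6.06 Y-3.50 E0.1446
G1 X-3.50 Y-6.06 E0.2891
G1 X0.00 Y-7.00 E0.4338
G1 X3.50 Y-6.06 E0.5784
G1 X6.06 Y-3.50 E0.7229
G1 X6.87 Y-0.50 E0.8469
G1 X3.00 Y-0.50 E1.0014
G1 X3.00 Y6.20 E1.2688
G1 X0.00 Y7.00 E1.3927
G1 X-3.50 Y6.06 E1.5374
G1 X-6.06 Y3.50 E1.6819
G1 X-7.00 Y0.00 E1.8265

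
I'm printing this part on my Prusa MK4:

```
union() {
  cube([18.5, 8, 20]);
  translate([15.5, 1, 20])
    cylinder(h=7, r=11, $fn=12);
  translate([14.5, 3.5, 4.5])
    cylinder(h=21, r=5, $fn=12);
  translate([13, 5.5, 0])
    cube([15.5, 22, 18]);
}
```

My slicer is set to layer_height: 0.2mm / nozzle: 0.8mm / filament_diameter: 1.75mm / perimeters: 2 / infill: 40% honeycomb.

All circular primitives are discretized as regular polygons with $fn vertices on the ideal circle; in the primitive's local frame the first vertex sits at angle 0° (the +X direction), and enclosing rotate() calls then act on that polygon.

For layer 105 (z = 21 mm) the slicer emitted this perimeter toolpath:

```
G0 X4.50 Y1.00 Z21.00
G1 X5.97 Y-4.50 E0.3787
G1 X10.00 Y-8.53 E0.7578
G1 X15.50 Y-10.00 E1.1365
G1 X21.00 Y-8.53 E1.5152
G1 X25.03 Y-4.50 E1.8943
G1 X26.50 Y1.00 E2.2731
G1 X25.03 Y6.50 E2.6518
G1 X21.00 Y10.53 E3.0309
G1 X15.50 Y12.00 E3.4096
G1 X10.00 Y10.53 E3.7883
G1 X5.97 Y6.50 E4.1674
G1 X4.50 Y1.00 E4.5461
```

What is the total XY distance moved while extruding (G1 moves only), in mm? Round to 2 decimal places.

68.34 mm

Sum the Euclidean lengths of each G1 segment: total = 68.34 mm.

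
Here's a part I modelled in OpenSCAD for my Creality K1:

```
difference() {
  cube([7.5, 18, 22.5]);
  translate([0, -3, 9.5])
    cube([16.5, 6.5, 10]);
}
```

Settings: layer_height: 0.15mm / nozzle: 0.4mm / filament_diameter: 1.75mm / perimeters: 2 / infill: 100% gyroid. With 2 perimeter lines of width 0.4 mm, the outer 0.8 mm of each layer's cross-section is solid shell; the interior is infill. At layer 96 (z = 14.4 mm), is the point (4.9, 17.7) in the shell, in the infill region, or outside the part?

At z = 14.4 mm: the cube (footprint 7.5×18) is included at this height; the cube at (0, -3) (footprint 16.5×6.5) is included at this height; After the difference (first − rest): starting from the 7.5×18 cube, the 16.5×6.5 cube at (0, -3) partially overlaps it — only the 26.25 mm² overlap (of its 107.25 mm²) is removed, clipping the outline — 1 connected region. Overall, the cross-section is a single solid region. The nearest boundary edge runs (0.00, 18.00)→(7.50, 18.00); distance from the point to it = 0.30 mm. The point is inside the cross-section, 0.30 mm from the nearest boundary — within the 0.8 mm shell band (2 × 0.4).

shell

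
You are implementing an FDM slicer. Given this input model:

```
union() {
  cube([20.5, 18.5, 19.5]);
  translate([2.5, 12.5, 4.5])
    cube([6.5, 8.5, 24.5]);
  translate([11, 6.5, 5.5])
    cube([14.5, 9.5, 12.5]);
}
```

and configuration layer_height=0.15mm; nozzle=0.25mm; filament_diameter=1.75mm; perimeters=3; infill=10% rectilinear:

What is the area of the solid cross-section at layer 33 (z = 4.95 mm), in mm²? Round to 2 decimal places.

At z = 4.95 mm: the 20.5×18.5 cube contributes its full rectangle (area 379.25 mm²); the cube at (2.5, 12.5) is present — its section is the full 6.5×8.5 rectangle (area 55.25 mm²); the cube at (11, 6.5) does not reach this height (z outside [5.5, 18]); Combining (union): the regions partially overlap — summed areas 434.50 mm² minus the doubly-counted overlap 39.00 mm² gives 395.50 mm² — area = 395.50 mm². Overall, the cross-section is a single solid region. Net area = 395.50 mm².

395.50 mm²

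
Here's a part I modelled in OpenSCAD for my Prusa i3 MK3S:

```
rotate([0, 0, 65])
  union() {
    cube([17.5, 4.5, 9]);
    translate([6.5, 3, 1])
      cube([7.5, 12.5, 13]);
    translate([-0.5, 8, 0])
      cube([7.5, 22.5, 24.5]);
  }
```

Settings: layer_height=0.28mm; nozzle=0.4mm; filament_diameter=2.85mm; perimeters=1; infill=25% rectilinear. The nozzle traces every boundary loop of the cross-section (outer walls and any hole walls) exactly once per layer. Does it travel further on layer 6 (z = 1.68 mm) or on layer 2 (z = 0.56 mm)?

layer 6 (z = 1.68 mm)

Layer 6 (z = 1.68): the cube (footprint 17.5×4.5) is included at this height (perimeter 44.00 mm); the cube at (6.5, 3) (footprint 7.5×12.5) is included at this height (perimeter 40.00 mm); the 7.5×22.5 cube at (-0.5, 8) contributes its full rectangle (perimeter 60.00 mm); Merging all regions: the regions partially overlap (shared area 15.00 mm²), so the edge portions inside another operand are dropped and the merged outline is re-measured after clipping — boundary = 110.00 mm; (whole slice rotated 65° about Z — lengths, areas and connectivity unchanged). So its perimeter = 110.00 mm. Layer 2 (z = 0.56): the cube (footprint 17.5×4.5) is included at this height (perimeter 44.00 mm); the cube at (6.5, 3) is not intersected at this z (z outside [1, 14]); the cube at (-0.5, 8) (footprint 7.5×22.5) is included at this height (perimeter 60.00 mm); Taking the union: the 2 present regions are separate (no shared area or edge), so areas and boundary lengths simply add and each stays a separate island — boundary = 104.00 mm; (rotated 65° about Z; rotation is an isometry so areas/perimeters/island counts are preserved). So its perimeter = 104.00 mm. Layer 6 is larger (110.00 vs 104.00 mm).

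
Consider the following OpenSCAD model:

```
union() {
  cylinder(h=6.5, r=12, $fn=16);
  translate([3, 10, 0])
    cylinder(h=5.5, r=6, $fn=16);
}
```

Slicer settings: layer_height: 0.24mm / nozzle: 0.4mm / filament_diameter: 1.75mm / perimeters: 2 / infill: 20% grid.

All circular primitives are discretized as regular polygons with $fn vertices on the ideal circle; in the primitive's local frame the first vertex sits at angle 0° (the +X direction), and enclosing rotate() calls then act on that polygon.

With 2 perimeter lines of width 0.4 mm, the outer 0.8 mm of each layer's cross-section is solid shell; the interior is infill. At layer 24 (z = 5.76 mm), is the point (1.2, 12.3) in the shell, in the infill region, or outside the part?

outside

At z = 5.76 mm: the r=12 cylinder contributes a regular 16-gon of circumradius 12; the cylinder at (3, 10) is not intersected at this z (z outside [0, 5.5]); Taking the union: only the r=12 cylinder is present, so the union is just that shape — 1 connected region. Overall, the cross-section is a single solid region. The nearest boundary edge runs (4.59, 11.09)→(0.00, 12.00); distance from the point to it = 0.53 mm. The point is not inside any of the regions above, so it lies outside the cross-section (0.53 mm from the nearest boundary).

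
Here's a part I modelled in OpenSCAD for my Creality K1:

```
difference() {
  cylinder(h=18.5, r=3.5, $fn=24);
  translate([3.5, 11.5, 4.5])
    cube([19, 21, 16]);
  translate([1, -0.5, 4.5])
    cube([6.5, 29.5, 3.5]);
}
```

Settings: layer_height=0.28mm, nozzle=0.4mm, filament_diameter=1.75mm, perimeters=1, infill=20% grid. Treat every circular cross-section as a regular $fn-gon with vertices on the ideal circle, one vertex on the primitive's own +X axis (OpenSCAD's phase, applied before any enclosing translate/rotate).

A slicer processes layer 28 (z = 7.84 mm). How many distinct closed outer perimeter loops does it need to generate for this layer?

1

At z = 7.84 mm: the cylinder: section is a regular 24-gon, circumradius r=3.5; the 19×21 cube at (3.5, 11.5) contributes its full rectangle; the 6.5×29.5 cube at (1, -0.5) contributes its full rectangle; After the difference (first − rest): starting from the r=3.5 cylinder, the 19×21 cube at (3.5, 11.5) misses the remaining region (no effect); the 6.5×29.5 cube at (1, -0.5) partially overlaps it — only the 7.31 mm² overlap (of its 191.75 mm²) is removed, clipping the outline — 1 connected region. The result has 1 disconnected region.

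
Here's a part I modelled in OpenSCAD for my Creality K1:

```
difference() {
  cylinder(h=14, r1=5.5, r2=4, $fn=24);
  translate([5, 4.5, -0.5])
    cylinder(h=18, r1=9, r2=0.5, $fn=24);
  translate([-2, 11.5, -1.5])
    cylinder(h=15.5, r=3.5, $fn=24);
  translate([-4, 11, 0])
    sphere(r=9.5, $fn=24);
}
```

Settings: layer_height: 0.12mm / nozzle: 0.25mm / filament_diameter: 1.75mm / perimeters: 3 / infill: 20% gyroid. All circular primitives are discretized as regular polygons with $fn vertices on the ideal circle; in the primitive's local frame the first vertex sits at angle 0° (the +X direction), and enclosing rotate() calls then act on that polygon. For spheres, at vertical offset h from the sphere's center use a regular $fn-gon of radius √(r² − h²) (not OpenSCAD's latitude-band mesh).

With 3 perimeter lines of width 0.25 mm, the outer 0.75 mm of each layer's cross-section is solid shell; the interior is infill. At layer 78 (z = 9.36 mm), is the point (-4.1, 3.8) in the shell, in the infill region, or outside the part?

At z = 9.36 mm: the cone (r1=5.5→r2=4) has section circumradius 4.497 here — a regular 24-gon; the cone at (5, 4.5): at t=0.548 of its height the radius interpolates to r₁+(r₂−r₁)t = 4.344, giving a regular 24-gon of that circumradius; the r=3.5 cylinder at (-2, 11.5) contributes a regular 24-gon of circumradius 3.5; the r=9.5 sphere at (-4, 11) slices to a regular 24-gon of circumradius 1.625 (√(r²−h²) with h=9.36 from center); After the difference (first − rest): starting from the cone, the cone at (5, 4.5) partially overlaps it — only the 7.98 mm² overlap (of its 58.61 mm²) is removed, clipping the outline; the r=3.5 cylinder at (-2, 11.5) misses the remaining region (no effect); the r=9.5 sphere at (-4, 11) misses the remaining region (no effect) — 1 connected region. Overall, the cross-section is a single solid region. The nearest boundary edge runs (-3.89, 2.25)→(-3.18, 3.18); distance from the point to it = 1.11 mm. The point is not inside any of the regions above, so it lies outside the cross-section (1.11 mm from the nearest boundary).

outside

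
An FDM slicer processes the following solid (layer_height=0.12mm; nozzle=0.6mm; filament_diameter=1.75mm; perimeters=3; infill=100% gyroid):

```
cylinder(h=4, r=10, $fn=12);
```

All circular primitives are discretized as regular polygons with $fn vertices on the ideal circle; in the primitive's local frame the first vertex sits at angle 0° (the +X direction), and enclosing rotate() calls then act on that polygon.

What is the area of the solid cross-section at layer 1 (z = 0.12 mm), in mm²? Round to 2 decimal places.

300.00 mm²

At z = 0.12 mm: the r=10 cylinder gives a regular 12-gon of circumradius 10 (constant along its height) (area = (12/2)·10.000²·sin(360°/12) = 300.00 mm²). Overall, the cross-section is a single solid region. Net area = 300.00 mm².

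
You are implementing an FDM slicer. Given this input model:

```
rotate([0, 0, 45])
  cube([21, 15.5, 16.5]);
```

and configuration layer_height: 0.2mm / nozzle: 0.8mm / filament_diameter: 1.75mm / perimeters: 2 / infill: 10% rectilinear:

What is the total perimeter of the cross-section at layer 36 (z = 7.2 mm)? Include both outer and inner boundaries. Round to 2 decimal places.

73.00 mm

At z = 7.2 mm: the 21×15.5 cube contributes its full rectangle (perimeter 73.00 mm); (rotated 45° about Z; rotation is an isometry so areas/perimeters/island counts are preserved). Overall, the cross-section is a single solid region. Total boundary length (outer) = 73.00 mm.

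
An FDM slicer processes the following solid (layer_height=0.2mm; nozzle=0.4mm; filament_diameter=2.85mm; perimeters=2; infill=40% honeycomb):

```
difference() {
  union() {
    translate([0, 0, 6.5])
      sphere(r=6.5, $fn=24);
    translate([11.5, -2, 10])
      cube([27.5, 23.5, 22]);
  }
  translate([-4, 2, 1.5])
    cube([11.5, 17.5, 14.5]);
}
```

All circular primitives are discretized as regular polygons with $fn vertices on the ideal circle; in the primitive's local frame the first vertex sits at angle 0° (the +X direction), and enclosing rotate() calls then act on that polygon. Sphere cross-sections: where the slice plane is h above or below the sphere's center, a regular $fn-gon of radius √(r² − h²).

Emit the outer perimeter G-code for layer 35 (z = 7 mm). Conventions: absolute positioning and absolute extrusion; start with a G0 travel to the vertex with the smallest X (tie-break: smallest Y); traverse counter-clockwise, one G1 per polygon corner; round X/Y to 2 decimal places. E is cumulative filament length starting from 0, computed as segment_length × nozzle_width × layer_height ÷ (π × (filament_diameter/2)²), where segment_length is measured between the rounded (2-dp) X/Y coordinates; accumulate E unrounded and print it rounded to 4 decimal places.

G0 X-6.48 Y0.00 Z7.00
G1 X-6.26 Y-1.68 E0.0212
G1 X-5.61 Y-3.24 E0.0424
G1 X-4.58 Y-4.58 E0.0636
G1 X-3.24 Y-5.61 E0.0848
G1 X-1.68 Y-6.26 E0.1060
G1 X0.00 Y-6.48 E0.1273
G1 X1.68 Y-6.26 E0.1485
G1 X3.24 Y-5.61 E0.1697
G1 X4.58 Y-4.58 E0.1909
G1 X5.61 Y-3.24 E0.2121
G1 X6.26 Y-1.68 E0.2333
G1 X6.48 Y0.00 E0.2545
G1 X6.26 Y1.68 E0.2758
G1 X6.13 Y2.00 E0.2801
G1 X-4.00 Y2.00 E0.4072
G1 X-4.00 Y5.03 E0.4452
G1 X-4.58 Y4.58 E0.4544
G1 X-5.61 Y3.24 E0.4756
G1 X-6.26 Y1.68 E0.4967
G1 X-6.48 Y0.00 E0.5180

At z = 7 mm: the sphere: section is a regular 24-gon, circumradius = √(r²−h²) = √(6.5²−0.5²) = 6.481; the cube at (11.5, -2) is not intersected at this z (z outside [10, 32]); Taking the union: only the r=6.5 sphere is present, so the union is just that shape — 1 connected region; the cube at (-4, 2) (footprint 11.5×17.5) is included at this height; Subtracting the remaining from the first: starting from that combined region, the 11.5×17.5 cube at (-4, 2) partially overlaps it — only the 35.93 mm² overlap (of its 201.25 mm²) is removed, clipping the outline — 1 connected region. The outline is a single polygon with 20 vertices. Extrusion per mm of travel: 0.4 × 0.2 / (π × 1.425²) = 0.012540. Accumulating E over each segment gives final E = 0.5180.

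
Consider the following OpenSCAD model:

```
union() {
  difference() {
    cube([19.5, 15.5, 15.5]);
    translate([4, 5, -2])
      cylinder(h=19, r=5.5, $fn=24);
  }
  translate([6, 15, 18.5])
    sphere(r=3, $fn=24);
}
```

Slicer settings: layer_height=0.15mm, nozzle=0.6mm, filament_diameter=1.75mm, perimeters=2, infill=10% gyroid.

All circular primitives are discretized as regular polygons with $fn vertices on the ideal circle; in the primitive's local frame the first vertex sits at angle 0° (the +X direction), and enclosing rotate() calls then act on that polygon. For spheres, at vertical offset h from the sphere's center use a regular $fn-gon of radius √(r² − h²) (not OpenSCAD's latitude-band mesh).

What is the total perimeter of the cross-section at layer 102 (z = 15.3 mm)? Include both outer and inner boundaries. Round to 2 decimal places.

79.86 mm

At z = 15.3 mm: the cube is present — its section is the full 19.5×15.5 rectangle (perimeter 70.00 mm); the cylinder at (4, 5): section is a regular 24-gon, circumradius r=5.5 (perimeter = 2·24·5.500·sin(180°/24) = 34.46 mm); Subtracting the remaining from the first: starting from the 19.5×15.5 cube, the r=5.5 cylinder at (4, 5) partially overlaps it — only the 85.04 mm² overlap (of its 93.95 mm²) is removed, clipping the outline — boundary = 79.86 mm; the sphere at (6, 15) is absent (|z−center|=3.200 > r=3); Merging all regions: only that combined region is present, so the union is just that shape — boundary = 79.86 mm. Overall, the cross-section has 2 separate islands. Total boundary length (outer) = 79.86 mm.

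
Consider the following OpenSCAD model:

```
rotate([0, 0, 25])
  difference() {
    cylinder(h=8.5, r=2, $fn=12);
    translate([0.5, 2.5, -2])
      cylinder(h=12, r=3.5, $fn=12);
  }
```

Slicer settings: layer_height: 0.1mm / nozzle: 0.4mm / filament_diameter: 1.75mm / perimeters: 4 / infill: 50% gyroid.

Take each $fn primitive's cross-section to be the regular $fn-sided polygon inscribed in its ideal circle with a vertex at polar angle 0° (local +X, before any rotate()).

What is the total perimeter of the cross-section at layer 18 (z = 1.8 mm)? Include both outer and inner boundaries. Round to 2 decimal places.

At z = 1.8 mm: the cylinder: section is a regular 12-gon, circumradius r=2 (perimeter = 2·12·2.000·sin(180°/12) = 12.42 mm); the cylinder at (0.5, 2.5): section is a regular 12-gon, circumradius r=3.5 (perimeter = 2·12·3.500·sin(180°/12) = 21.74 mm); Subtracting the remaining from the first: starting from the r=2 cylinder, the r=3.5 cylinder at (0.5, 2.5) partially overlaps it — only the 8.61 mm² overlap (of its 36.75 mm²) is removed, clipping the outline — boundary = 9.90 mm; (rotated 25° about Z; rotation is an isometry so areas/perimeters/island counts are preserved). Overall, the cross-section is a single solid region. Total boundary length (outer) = 9.90 mm.

9.90 mm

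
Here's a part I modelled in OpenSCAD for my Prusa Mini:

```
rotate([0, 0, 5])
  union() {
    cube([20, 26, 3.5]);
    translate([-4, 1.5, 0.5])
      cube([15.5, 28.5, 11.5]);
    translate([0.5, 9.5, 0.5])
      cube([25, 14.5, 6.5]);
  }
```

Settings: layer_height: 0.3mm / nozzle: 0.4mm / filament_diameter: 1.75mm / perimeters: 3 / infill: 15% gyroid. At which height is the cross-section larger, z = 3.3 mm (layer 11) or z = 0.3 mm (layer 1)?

Layer 11 (z = 3.3): the cube (footprint 20×26) is included at this height (area 520.00 mm²); the 15.5×28.5 cube at (-4, 1.5) contributes its full rectangle (area 441.75 mm²); the cube at (0.5, 9.5) (footprint 25×14.5) is included at this height (area 362.50 mm²); Combining (union): the regions partially overlap — summed areas 1324.25 mm² minus the doubly-counted overlap 564.50 mm² gives 759.75 mm² — area = 759.75 mm²; (rotated 5° about Z; rotation is an isometry so areas/perimeters/island counts are preserved). So its area = 759.75 mm². Layer 1 (z = 0.3): the cube is present — its section is the full 20×26 rectangle (area 520.00 mm²); the cube at (-4, 1.5) is absent (z outside [0.5, 12]); the cube at (0.5, 9.5) does not reach this height (z outside [0.5, 7]); Merging all regions: only the 20×26 cube is present, so the union is just that shape — area = 520.00 mm²; (rotated 5° about Z; rotation is an isometry so areas/perimeters/island counts are preserved). So its area = 520.00 mm². Layer 11 is larger (759.75 vs 520.00 mm²).

layer 11 (z = 3.3 mm)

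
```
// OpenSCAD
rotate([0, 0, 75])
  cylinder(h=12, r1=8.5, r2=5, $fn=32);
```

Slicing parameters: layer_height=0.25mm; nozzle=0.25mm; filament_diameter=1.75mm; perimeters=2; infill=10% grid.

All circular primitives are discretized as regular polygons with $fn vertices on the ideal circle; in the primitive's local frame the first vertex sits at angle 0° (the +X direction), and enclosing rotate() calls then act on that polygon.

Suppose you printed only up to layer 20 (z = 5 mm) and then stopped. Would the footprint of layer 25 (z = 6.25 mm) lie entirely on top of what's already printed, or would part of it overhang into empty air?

Compare the two slices. At z = 5: the cone (r1=8.5→r2=5) has section circumradius 7.042 here — a regular 32-gon (area = (32/2)·7.042²·sin(360°/32) = 154.78 mm²); (rotated 75° about Z; rotation is an isometry so areas/perimeters/island counts are preserved). At z = 6.25: the cone contributes a regular 32-gon of circumradius 6.677 (interpolated between r1=8.5 and r2=5 at t=0.521) (area = (32/2)·6.677²·sin(360°/32) = 139.16 mm²); (rotated 75° about Z; rotation is an isometry so areas/perimeters/island counts are preserved). Checking containment: the cross-section at z = 6.25 is a subset of the cross-section at z = 5.

entirely on top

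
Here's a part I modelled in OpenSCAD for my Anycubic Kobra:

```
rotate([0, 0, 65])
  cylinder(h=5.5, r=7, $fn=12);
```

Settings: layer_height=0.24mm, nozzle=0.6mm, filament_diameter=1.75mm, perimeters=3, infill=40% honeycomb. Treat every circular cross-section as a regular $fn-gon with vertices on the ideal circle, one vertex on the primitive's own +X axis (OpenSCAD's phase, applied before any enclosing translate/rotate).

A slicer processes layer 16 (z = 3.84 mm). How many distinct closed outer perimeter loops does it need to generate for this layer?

1

At z = 3.84 mm: the r=7 cylinder contributes a regular 12-gon of circumradius 7; (rotated 65° about Z; rotation is an isometry so areas/perimeters/island counts are preserved). The result has 1 disconnected region.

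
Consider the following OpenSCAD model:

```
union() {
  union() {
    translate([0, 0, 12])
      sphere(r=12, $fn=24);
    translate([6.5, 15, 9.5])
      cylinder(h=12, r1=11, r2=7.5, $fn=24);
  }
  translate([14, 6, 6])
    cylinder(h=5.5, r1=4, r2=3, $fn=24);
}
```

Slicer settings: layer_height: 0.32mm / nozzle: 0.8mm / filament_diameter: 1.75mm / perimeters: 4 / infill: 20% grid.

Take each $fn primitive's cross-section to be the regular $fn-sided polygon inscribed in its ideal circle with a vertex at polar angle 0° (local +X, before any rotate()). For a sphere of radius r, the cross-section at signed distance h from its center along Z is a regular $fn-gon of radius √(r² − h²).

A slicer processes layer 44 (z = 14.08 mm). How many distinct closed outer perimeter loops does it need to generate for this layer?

1

At z = 14.08 mm: the sphere: section is a regular 24-gon, circumradius = √(r²−h²) = √(12²−2.08²) = 11.818; the cone at (6.5, 15) (r1=11→r2=7.5) has section circumradius 9.664 here — a regular 24-gon; Combining (union): the regions partially overlap (shared area 46.77 mm²), so overlapping operands fuse into one piece — 1 connected region; the cone at (14, 6) is not intersected at this z (z outside [6, 11.5]); Merging all regions: only the result so far is present, so the union is just that shape — 1 connected region. The result has 1 disconnected region.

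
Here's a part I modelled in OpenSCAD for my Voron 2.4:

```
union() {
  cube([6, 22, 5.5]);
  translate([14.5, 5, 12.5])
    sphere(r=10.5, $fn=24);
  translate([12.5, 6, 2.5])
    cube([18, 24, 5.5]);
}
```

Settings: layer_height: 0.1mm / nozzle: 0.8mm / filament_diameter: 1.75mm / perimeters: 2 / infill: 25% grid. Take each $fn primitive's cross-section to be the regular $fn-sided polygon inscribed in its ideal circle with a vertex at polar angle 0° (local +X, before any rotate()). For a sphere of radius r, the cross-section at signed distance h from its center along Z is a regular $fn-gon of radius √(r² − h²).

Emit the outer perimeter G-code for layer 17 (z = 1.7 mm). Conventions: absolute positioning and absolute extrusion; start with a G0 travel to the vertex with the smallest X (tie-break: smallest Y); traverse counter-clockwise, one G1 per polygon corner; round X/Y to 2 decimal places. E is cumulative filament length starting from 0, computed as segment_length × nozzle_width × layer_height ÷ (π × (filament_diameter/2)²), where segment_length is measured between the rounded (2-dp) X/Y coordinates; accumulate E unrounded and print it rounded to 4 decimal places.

G0 X0.00 Y0.00 Z1.70
G1 X6.00 Y0.00 E0.1996
G1 X6.00 Y22.00 E0.9313
G1 X0.00 Y22.00 E1.1308
G1 X0.00 Y0.00 E1.8626

At z = 1.7 mm: the cube (footprint 6×22) is included at this height; the sphere at (14.5, 5) is not intersected at this z (|z−center|=10.800 > r=10.5); the cube at (12.5, 6) does not reach this height (z outside [2.5, 8]); Taking the union: only the 6×22 cube is present, so the union is just that shape — 1 connected region. The outline is a single polygon with 4 vertices. Extrusion per mm of travel: 0.8 × 0.1 / (π × 0.875²) = 0.033260. Accumulating E over each segment gives final E = 1.8626.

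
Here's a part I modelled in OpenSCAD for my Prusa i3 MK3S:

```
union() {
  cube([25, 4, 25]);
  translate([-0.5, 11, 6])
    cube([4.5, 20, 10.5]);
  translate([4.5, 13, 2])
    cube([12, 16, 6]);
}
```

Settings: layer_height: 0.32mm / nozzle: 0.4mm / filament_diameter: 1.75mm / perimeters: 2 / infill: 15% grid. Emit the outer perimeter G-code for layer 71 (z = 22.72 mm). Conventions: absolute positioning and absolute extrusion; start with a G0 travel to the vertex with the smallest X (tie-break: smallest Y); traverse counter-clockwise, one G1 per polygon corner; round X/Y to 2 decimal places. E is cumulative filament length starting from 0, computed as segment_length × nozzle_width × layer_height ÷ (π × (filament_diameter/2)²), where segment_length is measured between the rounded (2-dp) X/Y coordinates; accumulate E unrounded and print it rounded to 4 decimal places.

At z = 22.72 mm: the cube is present — its section is the full 25×4 rectangle; the cube at (-0.5, 11) does not reach this height (z outside [6, 16.5]); the cube at (4.5, 13) does not reach this height (z outside [2, 8]); Taking the union: only the 25×4 cube is present, so the union is just that shape — 1 connected region. The outline is a single polygon with 4 vertices. Extrusion per mm of travel: 0.4 × 0.32 / (π × 0.875²) = 0.053216. Accumulating E over each segment gives final E = 3.0865.

G0 X0.00 Y0.00 Z22.72
G1 X25.00 Y0.00 E1.3304
G1 X25.00 Y4.00 E1.5433
G1 X0.00 Y4.00 E2.8737
G1 X0.00 Y0.00 E3.0865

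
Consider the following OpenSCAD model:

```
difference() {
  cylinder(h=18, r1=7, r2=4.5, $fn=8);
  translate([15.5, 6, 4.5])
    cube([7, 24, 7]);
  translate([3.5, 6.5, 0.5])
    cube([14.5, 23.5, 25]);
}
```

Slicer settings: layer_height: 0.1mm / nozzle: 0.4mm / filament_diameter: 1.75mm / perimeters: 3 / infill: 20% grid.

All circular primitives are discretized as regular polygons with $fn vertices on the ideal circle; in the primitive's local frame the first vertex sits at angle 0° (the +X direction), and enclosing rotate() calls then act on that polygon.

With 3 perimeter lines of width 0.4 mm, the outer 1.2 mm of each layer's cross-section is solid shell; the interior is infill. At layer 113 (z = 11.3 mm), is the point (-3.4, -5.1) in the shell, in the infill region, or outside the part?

outside

At z = 11.3 mm: the cone (r1=7→r2=4.5) has section circumradius 5.431 here — a regular 8-gon; the 7×24 cube at (15.5, 6) contributes its full rectangle; the 14.5×23.5 cube at (3.5, 6.5) contributes its full rectangle; Taking the first minus the rest: starting from the cone, the 7×24 cube at (15.5, 6) misses the remaining region (no effect); the 14.5×23.5 cube at (3.5, 6.5) misses the remaining region (no effect) — 1 connected region. Overall, the cross-section is a single solid region. The nearest boundary edge runs (-0.00, -5.43)→(-3.84, -3.84); distance from the point to it = 1.00 mm. The point is not inside any of the regions above, so it lies outside the cross-section (1.00 mm from the nearest boundary).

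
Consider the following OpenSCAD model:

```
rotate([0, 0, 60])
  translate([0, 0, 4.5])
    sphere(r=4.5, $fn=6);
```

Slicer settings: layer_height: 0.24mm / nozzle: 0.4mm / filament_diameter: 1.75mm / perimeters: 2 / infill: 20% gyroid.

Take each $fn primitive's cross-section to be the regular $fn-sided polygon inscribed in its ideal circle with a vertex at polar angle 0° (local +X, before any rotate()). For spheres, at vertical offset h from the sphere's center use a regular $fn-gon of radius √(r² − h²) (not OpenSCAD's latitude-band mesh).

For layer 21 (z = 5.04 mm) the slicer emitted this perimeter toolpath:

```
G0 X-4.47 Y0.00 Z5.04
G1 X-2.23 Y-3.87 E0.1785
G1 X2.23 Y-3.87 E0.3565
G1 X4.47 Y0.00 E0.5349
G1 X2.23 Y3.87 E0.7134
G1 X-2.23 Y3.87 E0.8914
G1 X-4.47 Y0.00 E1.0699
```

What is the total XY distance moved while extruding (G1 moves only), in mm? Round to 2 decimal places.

Sum the Euclidean lengths of each G1 segment: total = 26.81 mm.

26.81 mm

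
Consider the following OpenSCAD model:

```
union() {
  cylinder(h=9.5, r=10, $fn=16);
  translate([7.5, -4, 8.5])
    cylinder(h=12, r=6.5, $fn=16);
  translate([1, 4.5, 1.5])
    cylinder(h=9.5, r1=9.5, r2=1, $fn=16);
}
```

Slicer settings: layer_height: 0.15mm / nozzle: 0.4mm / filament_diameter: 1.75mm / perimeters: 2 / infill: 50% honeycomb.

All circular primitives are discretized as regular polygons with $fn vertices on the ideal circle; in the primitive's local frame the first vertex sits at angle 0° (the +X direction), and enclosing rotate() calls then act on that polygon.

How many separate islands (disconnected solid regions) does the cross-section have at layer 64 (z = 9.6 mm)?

2

At z = 9.6 mm: the cylinder is absent (z outside [0, 9.5]); the r=6.5 cylinder at (7.5, -4) gives a regular 16-gon of circumradius 6.5 (constant along its height); the cone at (1, 4.5): at t=0.853 of its height the radius interpolates to r₁+(r₂−r₁)t = 2.253, giving a regular 16-gon of that circumradius; Combining (union): the 2 present regions are separate (no shared area or edge), so areas and boundary lengths simply add and each stays a separate island — 2 connected regions. Overall, the cross-section has 2 separate islands. Island count = 2.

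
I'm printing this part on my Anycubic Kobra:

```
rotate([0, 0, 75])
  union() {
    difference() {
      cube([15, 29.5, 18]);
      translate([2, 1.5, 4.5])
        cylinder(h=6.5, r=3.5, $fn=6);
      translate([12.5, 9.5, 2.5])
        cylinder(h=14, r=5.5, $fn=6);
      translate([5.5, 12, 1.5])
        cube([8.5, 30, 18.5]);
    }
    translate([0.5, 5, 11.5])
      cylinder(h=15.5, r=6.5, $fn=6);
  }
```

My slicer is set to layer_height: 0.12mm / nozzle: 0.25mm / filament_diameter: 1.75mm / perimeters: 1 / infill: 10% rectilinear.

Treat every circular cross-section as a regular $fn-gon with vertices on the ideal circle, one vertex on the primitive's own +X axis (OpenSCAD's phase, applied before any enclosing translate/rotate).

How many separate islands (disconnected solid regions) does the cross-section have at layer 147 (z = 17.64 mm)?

1

At z = 17.64 mm: the 15×29.5 cube contributes its full rectangle; the cylinder at (2, 1.5) is absent (z outside [4.5, 11]); the cylinder at (12.5, 9.5) does not reach this height (z outside [2.5, 16.5]); the cube at (5.5, 12) is present — its section is the full 8.5×30 rectangle; After the difference (first − rest): starting from the 15×29.5 cube, the 8.5×30 cube at (5.5, 12) partially overlaps it — only the 148.75 mm² overlap (of its 255.00 mm²) is removed, clipping the outline — 1 connected region; the cylinder at (0.5, 5): section is a regular 6-gon, circumradius r=6.5; Combining (union): the regions partially overlap (shared area 58.04 mm²), so overlapping operands fuse into one piece — 1 connected region; (rotated 75° about Z; rotation is an isometry so areas/perimeters/island counts are preserved). Overall, the cross-section is a single solid region. Island count = 1.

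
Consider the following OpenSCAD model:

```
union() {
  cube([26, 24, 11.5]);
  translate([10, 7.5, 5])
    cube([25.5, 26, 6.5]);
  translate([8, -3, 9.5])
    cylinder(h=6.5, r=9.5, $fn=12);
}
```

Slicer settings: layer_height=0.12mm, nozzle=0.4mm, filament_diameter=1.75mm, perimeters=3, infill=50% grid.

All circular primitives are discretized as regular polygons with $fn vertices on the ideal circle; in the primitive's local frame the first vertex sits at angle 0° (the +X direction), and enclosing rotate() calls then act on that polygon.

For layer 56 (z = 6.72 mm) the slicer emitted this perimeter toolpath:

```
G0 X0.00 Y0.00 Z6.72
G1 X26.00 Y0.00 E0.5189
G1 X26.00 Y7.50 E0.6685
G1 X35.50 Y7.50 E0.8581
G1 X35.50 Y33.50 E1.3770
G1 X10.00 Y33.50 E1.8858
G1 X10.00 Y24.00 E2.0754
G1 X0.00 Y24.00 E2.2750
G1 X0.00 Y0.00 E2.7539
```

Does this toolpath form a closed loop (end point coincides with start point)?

Start point (G0): (0.00, 0.00). End point (last G1): the path returns to the start — closed.

yes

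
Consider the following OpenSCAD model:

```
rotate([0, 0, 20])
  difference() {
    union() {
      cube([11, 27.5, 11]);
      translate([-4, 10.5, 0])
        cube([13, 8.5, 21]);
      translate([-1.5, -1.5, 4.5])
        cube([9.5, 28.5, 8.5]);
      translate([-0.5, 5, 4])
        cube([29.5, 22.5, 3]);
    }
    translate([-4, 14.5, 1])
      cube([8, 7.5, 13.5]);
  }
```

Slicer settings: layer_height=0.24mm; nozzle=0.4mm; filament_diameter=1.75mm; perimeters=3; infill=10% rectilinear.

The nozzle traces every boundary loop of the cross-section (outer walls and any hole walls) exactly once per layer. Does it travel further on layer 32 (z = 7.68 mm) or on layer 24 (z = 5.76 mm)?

layer 24 (z = 5.76 mm)

Layer 32 (z = 7.68): the cube is present — its section is the full 11×27.5 rectangle (perimeter 77.00 mm); the 13×8.5 cube at (-4, 10.5) contributes its full rectangle (perimeter 43.00 mm); the cube at (-1.5, -1.5) is present — its section is the full 9.5×28.5 rectangle (perimeter 76.00 mm); the cube at (-0.5, 5) is not intersected at this z (z outside [4, 7]); Combining (union): the regions partially overlap (shared area 305.25 mm²), so the edge portions inside another operand are dropped and the merged outline is re-measured after clipping — boundary = 88.00 mm; the 8×7.5 cube at (-4, 14.5) contributes its full rectangle (perimeter 31.00 mm); After the difference (first − rest): starting from that combined region, the 8×7.5 cube at (-4, 14.5) partially overlaps it — only the 52.50 mm² overlap (of its 60.00 mm²) is removed, clipping the outline — boundary = 99.00 mm; (whole slice rotated 20° about Z — lengths, areas and connectivity unchanged). So its perimeter = 99.00 mm. Layer 24 (z = 5.76): the cube is present — its section is the full 11×27.5 rectangle (perimeter 77.00 mm); the cube at (-4, 10.5) (footprint 13×8.5) is included at this height (perimeter 43.00 mm); the cube at (-1.5, -1.5) (footprint 9.5×28.5) is included at this height (perimeter 76.00 mm); the cube at (-0.5, 5) (footprint 29.5×22.5) is included at this height (perimeter 104.00 mm); Taking the union: the regions partially overlap (shared area 563.75 mm²), so the edge portions inside another operand are dropped and the merged outline is re-measured after clipping — boundary = 124.00 mm; the 8×7.5 cube at (-4, 14.5) contributes its full rectangle (perimeter 31.00 mm); Subtracting the remaining from the first: starting from the result so far, the 8×7.5 cube at (-4, 14.5) partially overlaps it — only the 52.50 mm² overlap (of its 60.00 mm²) is removed, clipping the outline — boundary = 135.00 mm; (whole slice rotated 20° about Z — lengths, areas and connectivity unchanged). So its perimeter = 135.00 mm. Layer 24 is larger (135.00 vs 99.00 mm).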